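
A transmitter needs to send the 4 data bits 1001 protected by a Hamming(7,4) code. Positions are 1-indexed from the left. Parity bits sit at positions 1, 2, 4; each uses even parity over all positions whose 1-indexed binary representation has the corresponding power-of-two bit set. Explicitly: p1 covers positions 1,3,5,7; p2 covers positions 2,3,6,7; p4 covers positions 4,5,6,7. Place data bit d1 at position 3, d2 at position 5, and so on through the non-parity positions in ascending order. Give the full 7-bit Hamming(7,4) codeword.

Place data bits at non-power-of-two positions: b3=1, b5=0, b6=0, b7=1.
p1 = XOR of data positions {3,5,7} = 1⊕0⊕1 = 0
p2 = XOR of data positions {3,6,7} = 1⊕0⊕1 = 0
p4 = XOR of data positions {5,6,7} = 0⊕0⊕1 = 1
Codeword b1..b7 = 0011001

0011001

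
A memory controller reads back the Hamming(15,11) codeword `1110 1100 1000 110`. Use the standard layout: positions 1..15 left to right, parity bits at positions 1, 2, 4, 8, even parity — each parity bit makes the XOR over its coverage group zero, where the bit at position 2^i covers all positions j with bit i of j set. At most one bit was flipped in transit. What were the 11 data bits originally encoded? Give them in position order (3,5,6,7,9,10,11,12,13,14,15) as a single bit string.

11100000110

s1: b1⊕b3⊕b5⊕b7⊕b9⊕b11⊕b13⊕b15 = 1⊕1⊕1⊕0⊕1⊕0⊕1⊕0 = 1
s2: b2⊕b3⊕b6⊕b7⊕b10⊕b11⊕b14⊕b15 = 1⊕1⊕1⊕0⊕0⊕0⊕1⊕0 = 0
s4: b4⊕b5⊕b6⊕b7⊕b12⊕b13⊕b14⊕b15 = 0⊕1⊕1⊕0⊕0⊕1⊕1⊕0 = 0
s8: b8⊕b9⊕b10⊕b11⊕b12⊕b13⊕b14⊕b15 = 0⊕1⊕0⊕0⊕0⊕1⊕1⊕0 = 1
Syndrome (s8...s1) = 1001 → position 9.
Flip bit 9: corrected codeword = 111011000000110
Data bits at positions 3,5,6,7,9,10,11,12,13,14,15: 11100000110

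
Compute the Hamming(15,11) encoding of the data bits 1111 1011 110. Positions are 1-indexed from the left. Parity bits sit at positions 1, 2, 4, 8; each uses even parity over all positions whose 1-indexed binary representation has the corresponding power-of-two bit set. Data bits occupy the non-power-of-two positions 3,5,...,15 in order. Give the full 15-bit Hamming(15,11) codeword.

011011111011110

Place data bits at non-power-of-two positions: b3=1, b5=1, b6=1, b7=1, b9=1, b10=0, b11=1, b12=1, b13=1, b14=1, b15=0.
p1 = XOR of data positions {3,5,7,9,11,13,15} = 1⊕1⊕1⊕1⊕1⊕1⊕0 = 0
p2 = XOR of data positions {3,6,7,10,11,14,15} = 1⊕1⊕1⊕0⊕1⊕1⊕0 = 1
p4 = XOR of data positions {5,6,7,12,13,14,15} = 1⊕1⊕1⊕1⊕1⊕1⊕0 = 0
p8 = XOR of data positions {9,10,11,12,13,14,15} = 1⊕0⊕1⊕1⊕1⊕1⊕0 = 1
Codeword b1..b15 = 011011111011110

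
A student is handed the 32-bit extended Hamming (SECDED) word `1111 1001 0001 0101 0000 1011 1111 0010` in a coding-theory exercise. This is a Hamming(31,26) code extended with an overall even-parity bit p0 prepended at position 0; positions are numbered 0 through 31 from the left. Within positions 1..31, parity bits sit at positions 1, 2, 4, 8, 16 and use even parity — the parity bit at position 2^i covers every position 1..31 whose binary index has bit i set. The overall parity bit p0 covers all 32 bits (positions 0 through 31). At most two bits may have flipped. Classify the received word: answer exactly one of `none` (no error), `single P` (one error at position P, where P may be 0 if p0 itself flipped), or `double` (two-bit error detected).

s1: b1⊕b3⊕b5⊕b7⊕b9⊕b11⊕b13⊕b15⊕b17⊕b19⊕b21⊕b23⊕b25⊕b27⊕b29⊕b31 = 1⊕1⊕0⊕1⊕0⊕1⊕1⊕1⊕0⊕0⊕0⊕1⊕1⊕1⊕0⊕0 = 1
s2: b2⊕b3⊕b6⊕b7⊕b10⊕b11⊕b14⊕b15⊕b18⊕b19⊕b22⊕b23⊕b26⊕b27⊕b30⊕b31 = 1⊕1⊕0⊕1⊕0⊕1⊕0⊕1⊕0⊕0⊕1⊕1⊕1⊕1⊕1⊕0 = 0
s4: b4⊕b5⊕b6⊕b7⊕b12⊕b13⊕b14⊕b15⊕b20⊕b21⊕b22⊕b23⊕b28⊕b29⊕b30⊕b31 = 1⊕0⊕0⊕1⊕0⊕1⊕0⊕1⊕1⊕0⊕1⊕1⊕0⊕0⊕1⊕0 = 0
s8: b8⊕b9⊕b10⊕b11⊕b12⊕b13⊕b14⊕b15⊕b24⊕b25⊕b26⊕b27⊕b28⊕b29⊕b30⊕b31 = 0⊕0⊕0⊕1⊕0⊕1⊕0⊕1⊕1⊕1⊕1⊕1⊕0⊕0⊕1⊕0 = 0
s16: b16⊕b17⊕b18⊕b19⊕b20⊕b21⊕b22⊕b23⊕b24⊕b25⊕b26⊕b27⊕b28⊕b29⊕b30⊕b31 = 0⊕0⊕0⊕0⊕1⊕0⊕1⊕1⊕1⊕1⊕1⊕1⊕0⊕0⊕1⊕0 = 0
Syndrome (s16...s1) = 00001 → position 1.
Overall parity (XOR of all 32 bits, including p0): 1⊕1⊕1⊕1⊕1⊕0⊕0⊕1⊕0⊕0⊕0⊕1⊕0⊕1⊕0⊕1⊕0⊕0⊕0⊕0⊕1⊕0⊕1⊕1⊕1⊕1⊕1⊕1⊕0⊕0⊕1⊕0 = 1
Overall=1, syndrome position=1 → single-bit error at position 1.

single 1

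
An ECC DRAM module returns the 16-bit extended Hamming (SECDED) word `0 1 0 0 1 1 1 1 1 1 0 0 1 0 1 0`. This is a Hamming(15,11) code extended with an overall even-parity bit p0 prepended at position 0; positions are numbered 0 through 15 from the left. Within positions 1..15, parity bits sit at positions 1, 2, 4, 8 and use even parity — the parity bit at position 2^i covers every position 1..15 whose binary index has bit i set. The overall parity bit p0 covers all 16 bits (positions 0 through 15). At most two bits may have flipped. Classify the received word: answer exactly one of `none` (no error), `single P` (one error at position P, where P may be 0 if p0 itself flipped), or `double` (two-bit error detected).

single 2

s1: b1⊕b3⊕b5⊕b7⊕b9⊕b11⊕b13⊕b15 = 1⊕0⊕1⊕1⊕1⊕0⊕0⊕0 = 0
s2: b2⊕b3⊕b6⊕b7⊕b10⊕b11⊕b14⊕b15 = 0⊕0⊕1⊕1⊕0⊕0⊕1⊕0 = 1
s4: b4⊕b5⊕b6⊕b7⊕b12⊕b13⊕b14⊕b15 = 1⊕1⊕1⊕1⊕1⊕0⊕1⊕0 = 0
s8: b8⊕b9⊕b10⊕b11⊕b12⊕b13⊕b14⊕b15 = 1⊕1⊕0⊕0⊕1⊕0⊕1⊕0 = 0
Syndrome (s8...s1) = 0010 → position 2.
Overall parity (XOR of all 16 bits, including p0): 0⊕1⊕0⊕0⊕1⊕1⊕1⊕1⊕1⊕1⊕0⊕0⊕1⊕0⊕1⊕0 = 1
Overall=1, syndrome position=2 → single-bit error at position 2.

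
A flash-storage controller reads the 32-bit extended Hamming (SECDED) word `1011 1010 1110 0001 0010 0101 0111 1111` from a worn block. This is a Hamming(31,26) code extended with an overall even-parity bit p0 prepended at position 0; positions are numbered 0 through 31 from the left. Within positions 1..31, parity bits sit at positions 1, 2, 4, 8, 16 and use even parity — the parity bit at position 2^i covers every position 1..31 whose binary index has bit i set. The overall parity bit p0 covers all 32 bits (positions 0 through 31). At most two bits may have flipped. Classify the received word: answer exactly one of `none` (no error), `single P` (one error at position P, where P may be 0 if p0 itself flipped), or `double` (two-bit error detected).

single 15

s1: b1⊕b3⊕b5⊕b7⊕b9⊕b11⊕b13⊕b15⊕b17⊕b19⊕b21⊕b23⊕b25⊕b27⊕b29⊕b31 = 0⊕1⊕0⊕0⊕1⊕0⊕0⊕1⊕0⊕0⊕1⊕1⊕1⊕1⊕1⊕1 = 1
s2: b2⊕b3⊕b6⊕b7⊕b10⊕b11⊕b14⊕b15⊕b18⊕b19⊕b22⊕b23⊕b26⊕b27⊕b30⊕b31 = 1⊕1⊕1⊕0⊕1⊕0⊕0⊕1⊕1⊕0⊕0⊕1⊕1⊕1⊕1⊕1 = 1
s4: b4⊕b5⊕b6⊕b7⊕b12⊕b13⊕b14⊕b15⊕b20⊕b21⊕b22⊕b23⊕b28⊕b29⊕b30⊕b31 = 1⊕0⊕1⊕0⊕0⊕0⊕0⊕1⊕0⊕1⊕0⊕1⊕1⊕1⊕1⊕1 = 1
s8: b8⊕b9⊕b10⊕b11⊕b12⊕b13⊕b14⊕b15⊕b24⊕b25⊕b26⊕b27⊕b28⊕b29⊕b30⊕b31 = 1⊕1⊕1⊕0⊕0⊕0⊕0⊕1⊕0⊕1⊕1⊕1⊕1⊕1⊕1⊕1 = 1
s16: b16⊕b17⊕b18⊕b19⊕b20⊕b21⊕b22⊕b23⊕b24⊕b25⊕b26⊕b27⊕b28⊕b29⊕b30⊕b31 = 0⊕0⊕1⊕0⊕0⊕1⊕0⊕1⊕0⊕1⊕1⊕1⊕1⊕1⊕1⊕1 = 0
Syndrome (s16...s1) = 01111 → position 15.
Overall parity (XOR of all 32 bits, including p0): 1⊕0⊕1⊕1⊕1⊕0⊕1⊕0⊕1⊕1⊕1⊕0⊕0⊕0⊕0⊕1⊕0⊕0⊕1⊕0⊕0⊕1⊕0⊕1⊕0⊕1⊕1⊕1⊕1⊕1⊕1⊕1 = 1
Overall=1, syndrome position=15 → single-bit error at position 15.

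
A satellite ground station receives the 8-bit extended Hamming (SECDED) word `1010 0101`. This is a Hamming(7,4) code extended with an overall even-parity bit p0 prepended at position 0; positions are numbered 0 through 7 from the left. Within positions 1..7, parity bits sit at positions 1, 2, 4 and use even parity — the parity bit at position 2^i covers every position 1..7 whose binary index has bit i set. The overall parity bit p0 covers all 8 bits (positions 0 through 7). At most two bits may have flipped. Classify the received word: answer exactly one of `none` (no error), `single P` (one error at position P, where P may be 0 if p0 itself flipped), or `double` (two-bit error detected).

s1: b1⊕b3⊕b5⊕b7 = 0⊕0⊕1⊕1 = 0
s2: b2⊕b3⊕b6⊕b7 = 1⊕0⊕0⊕1 = 0
s4: b4⊕b5⊕b6⊕b7 = 0⊕1⊕0⊕1 = 0
Syndrome (s4...s1) = 000 → position 0 (no error).
Overall parity (XOR of all 8 bits, including p0): 1⊕0⊕1⊕0⊕0⊕1⊕0⊕1 = 0
Overall=0, syndrome position=0 → no error.

none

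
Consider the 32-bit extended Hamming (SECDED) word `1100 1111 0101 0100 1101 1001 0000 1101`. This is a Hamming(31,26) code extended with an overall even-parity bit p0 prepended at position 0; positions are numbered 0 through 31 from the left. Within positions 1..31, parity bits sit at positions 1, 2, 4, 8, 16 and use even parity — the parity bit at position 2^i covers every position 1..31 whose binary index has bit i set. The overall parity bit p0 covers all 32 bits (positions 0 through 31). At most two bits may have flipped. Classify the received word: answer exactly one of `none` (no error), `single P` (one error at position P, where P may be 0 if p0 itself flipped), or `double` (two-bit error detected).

s1: b1⊕b3⊕b5⊕b7⊕b9⊕b11⊕b13⊕b15⊕b17⊕b19⊕b21⊕b23⊕b25⊕b27⊕b29⊕b31 = 1⊕0⊕1⊕1⊕1⊕1⊕1⊕0⊕1⊕1⊕0⊕1⊕0⊕0⊕1⊕1 = 1
s2: b2⊕b3⊕b6⊕b7⊕b10⊕b11⊕b14⊕b15⊕b18⊕b19⊕b22⊕b23⊕b26⊕b27⊕b30⊕b31 = 0⊕0⊕1⊕1⊕0⊕1⊕0⊕0⊕0⊕1⊕0⊕1⊕0⊕0⊕0⊕1 = 0
s4: b4⊕b5⊕b6⊕b7⊕b12⊕b13⊕b14⊕b15⊕b20⊕b21⊕b22⊕b23⊕b28⊕b29⊕b30⊕b31 = 1⊕1⊕1⊕1⊕0⊕1⊕0⊕0⊕1⊕0⊕0⊕1⊕1⊕1⊕0⊕1 = 0
s8: b8⊕b9⊕b10⊕b11⊕b12⊕b13⊕b14⊕b15⊕b24⊕b25⊕b26⊕b27⊕b28⊕b29⊕b30⊕b31 = 0⊕1⊕0⊕1⊕0⊕1⊕0⊕0⊕0⊕0⊕0⊕0⊕1⊕1⊕0⊕1 = 0
s16: b16⊕b17⊕b18⊕b19⊕b20⊕b21⊕b22⊕b23⊕b24⊕b25⊕b26⊕b27⊕b28⊕b29⊕b30⊕b31 = 1⊕1⊕0⊕1⊕1⊕0⊕0⊕1⊕0⊕0⊕0⊕0⊕1⊕1⊕0⊕1 = 0
Syndrome (s16...s1) = 00001 → position 1.
Overall parity (XOR of all 32 bits, including p0): 1⊕1⊕0⊕0⊕1⊕1⊕1⊕1⊕0⊕1⊕0⊕1⊕0⊕1⊕0⊕0⊕1⊕1⊕0⊕1⊕1⊕0⊕0⊕1⊕0⊕0⊕0⊕0⊕1⊕1⊕0⊕1 = 1
Overall=1, syndrome position=1 → single-bit error at position 1.

single 1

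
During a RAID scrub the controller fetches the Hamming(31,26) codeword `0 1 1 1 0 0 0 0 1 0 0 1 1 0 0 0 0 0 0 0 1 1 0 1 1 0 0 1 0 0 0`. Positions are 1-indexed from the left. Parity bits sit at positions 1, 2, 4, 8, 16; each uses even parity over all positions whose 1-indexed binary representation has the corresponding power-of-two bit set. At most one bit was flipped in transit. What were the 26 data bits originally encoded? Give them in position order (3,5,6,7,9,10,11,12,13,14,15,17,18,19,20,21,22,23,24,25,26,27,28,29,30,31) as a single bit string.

10001001100001011011001000

s1: b1⊕b3⊕b5⊕b7⊕b9⊕b11⊕b13⊕b15⊕b17⊕b19⊕b21⊕b23⊕b25⊕b27⊕b29⊕b31 = 0⊕1⊕0⊕0⊕1⊕0⊕1⊕0⊕0⊕0⊕1⊕0⊕1⊕0⊕0⊕0 = 1
s2: b2⊕b3⊕b6⊕b7⊕b10⊕b11⊕b14⊕b15⊕b18⊕b19⊕b22⊕b23⊕b26⊕b27⊕b30⊕b31 = 1⊕1⊕0⊕0⊕0⊕0⊕0⊕0⊕0⊕0⊕1⊕0⊕0⊕0⊕0⊕0 = 1
s4: b4⊕b5⊕b6⊕b7⊕b12⊕b13⊕b14⊕b15⊕b20⊕b21⊕b22⊕b23⊕b28⊕b29⊕b30⊕b31 = 1⊕0⊕0⊕0⊕1⊕1⊕0⊕0⊕0⊕1⊕1⊕0⊕1⊕0⊕0⊕0 = 0
s8: b8⊕b9⊕b10⊕b11⊕b12⊕b13⊕b14⊕b15⊕b24⊕b25⊕b26⊕b27⊕b28⊕b29⊕b30⊕b31 = 0⊕1⊕0⊕0⊕1⊕1⊕0⊕0⊕1⊕1⊕0⊕0⊕1⊕0⊕0⊕0 = 0
s16: b16⊕b17⊕b18⊕b19⊕b20⊕b21⊕b22⊕b23⊕b24⊕b25⊕b26⊕b27⊕b28⊕b29⊕b30⊕b31 = 0⊕0⊕0⊕0⊕0⊕1⊕1⊕0⊕1⊕1⊕0⊕0⊕1⊕0⊕0⊕0 = 1
Syndrome (s16...s1) = 10011 → position 19.
Flip bit 19: corrected codeword = 0111000010011000001011011001000
Data bits at positions 3,5,6,7,9,10,11,12,13,14,15,17,18,19,20,21,22,23,24,25,26,27,28,29,30,31: 10001001100001011011001000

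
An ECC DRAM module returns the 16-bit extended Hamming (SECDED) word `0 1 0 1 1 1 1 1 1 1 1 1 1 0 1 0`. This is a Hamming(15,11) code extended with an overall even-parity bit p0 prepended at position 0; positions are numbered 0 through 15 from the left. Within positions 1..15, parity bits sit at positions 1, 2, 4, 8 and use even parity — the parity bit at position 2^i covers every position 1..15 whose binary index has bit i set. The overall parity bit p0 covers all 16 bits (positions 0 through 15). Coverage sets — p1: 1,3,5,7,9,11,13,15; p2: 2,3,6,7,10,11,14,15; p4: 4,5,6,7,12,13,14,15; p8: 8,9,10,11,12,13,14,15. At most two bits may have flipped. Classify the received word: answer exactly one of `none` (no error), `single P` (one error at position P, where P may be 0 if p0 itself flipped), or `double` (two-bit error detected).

none

s1: b1⊕b3⊕b5⊕b7⊕b9⊕b11⊕b13⊕b15 = 1⊕1⊕1⊕1⊕1⊕1⊕0⊕0 = 0
s2: b2⊕b3⊕b6⊕b7⊕b10⊕b11⊕b14⊕b15 = 0⊕1⊕1⊕1⊕1⊕1⊕1⊕0 = 0
s4: b4⊕b5⊕b6⊕b7⊕b12⊕b13⊕b14⊕b15 = 1⊕1⊕1⊕1⊕1⊕0⊕1⊕0 = 0
s8: b8⊕b9⊕b10⊕b11⊕b12⊕b13⊕b14⊕b15 = 1⊕1⊕1⊕1⊕1⊕0⊕1⊕0 = 0
Syndrome (s8...s1) = 0000 → position 0 (no error).
Overall parity (XOR of all 16 bits, including p0): 0⊕1⊕0⊕1⊕1⊕1⊕1⊕1⊕1⊕1⊕1⊕1⊕1⊕0⊕1⊕0 = 0
Overall=0, syndrome position=0 → no error.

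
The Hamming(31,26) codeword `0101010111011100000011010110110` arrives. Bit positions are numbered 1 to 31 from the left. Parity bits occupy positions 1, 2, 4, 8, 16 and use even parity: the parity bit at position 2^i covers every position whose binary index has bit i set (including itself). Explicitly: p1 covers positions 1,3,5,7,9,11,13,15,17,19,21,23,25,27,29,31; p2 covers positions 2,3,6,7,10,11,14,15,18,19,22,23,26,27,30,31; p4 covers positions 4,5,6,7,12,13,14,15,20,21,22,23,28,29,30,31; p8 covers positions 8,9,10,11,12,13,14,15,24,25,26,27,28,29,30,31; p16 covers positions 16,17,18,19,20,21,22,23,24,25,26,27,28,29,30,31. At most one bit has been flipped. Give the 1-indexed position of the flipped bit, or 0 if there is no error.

s1: b1⊕b3⊕b5⊕b7⊕b9⊕b11⊕b13⊕b15⊕b17⊕b19⊕b21⊕b23⊕b25⊕b27⊕b29⊕b31 = 0⊕0⊕0⊕0⊕1⊕0⊕1⊕0⊕0⊕0⊕1⊕0⊕0⊕1⊕1⊕0 = 1
s2: b2⊕b3⊕b6⊕b7⊕b10⊕b11⊕b14⊕b15⊕b18⊕b19⊕b22⊕b23⊕b26⊕b27⊕b30⊕b31 = 1⊕0⊕1⊕0⊕1⊕0⊕1⊕0⊕0⊕0⊕1⊕0⊕1⊕1⊕1⊕0 = 0
s4: b4⊕b5⊕b6⊕b7⊕b12⊕b13⊕b14⊕b15⊕b20⊕b21⊕b22⊕b23⊕b28⊕b29⊕b30⊕b31 = 1⊕0⊕1⊕0⊕1⊕1⊕1⊕0⊕0⊕1⊕1⊕0⊕0⊕1⊕1⊕0 = 1
s8: b8⊕b9⊕b10⊕b11⊕b12⊕b13⊕b14⊕b15⊕b24⊕b25⊕b26⊕b27⊕b28⊕b29⊕b30⊕b31 = 1⊕1⊕1⊕0⊕1⊕1⊕1⊕0⊕1⊕0⊕1⊕1⊕0⊕1⊕1⊕0 = 1
s16: b16⊕b17⊕b18⊕b19⊕b20⊕b21⊕b22⊕b23⊕b24⊕b25⊕b26⊕b27⊕b28⊕b29⊕b30⊕b31 = 0⊕0⊕0⊕0⊕0⊕1⊕1⊕0⊕1⊕0⊕1⊕1⊕0⊕1⊕1⊕0 = 1
Syndrome (s16...s1) = 11101 → position 29.

29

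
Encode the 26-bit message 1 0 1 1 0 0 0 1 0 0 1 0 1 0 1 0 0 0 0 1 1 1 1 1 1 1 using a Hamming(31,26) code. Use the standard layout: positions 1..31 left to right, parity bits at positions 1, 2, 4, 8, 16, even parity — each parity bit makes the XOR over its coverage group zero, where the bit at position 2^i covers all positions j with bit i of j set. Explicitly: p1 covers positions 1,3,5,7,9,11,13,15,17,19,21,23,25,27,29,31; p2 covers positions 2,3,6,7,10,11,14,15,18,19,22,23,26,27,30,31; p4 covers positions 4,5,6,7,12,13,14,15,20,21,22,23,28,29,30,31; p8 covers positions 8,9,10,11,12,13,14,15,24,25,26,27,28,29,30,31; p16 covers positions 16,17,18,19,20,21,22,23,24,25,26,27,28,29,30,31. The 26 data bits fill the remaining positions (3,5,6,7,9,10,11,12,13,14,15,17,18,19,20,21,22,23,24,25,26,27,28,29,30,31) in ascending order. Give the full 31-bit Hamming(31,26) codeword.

1111011100010011010100001111111

Place data bits at non-power-of-two positions: b3=1, b5=0, b6=1, b7=1, b9=0, b10=0, b11=0, b12=1, b13=0, b14=0, b15=1, b17=0, b18=1, b19=0, b20=1, b21=0, b22=0, b23=0, b24=0, b25=1, b26=1, b27=1, b28=1, b29=1, b30=1, b31=1.
p1 = XOR of data positions {3,5,7,9,11,13,15,17,19,21,23,25,27,29,31} = 1⊕0⊕1⊕0⊕0⊕0⊕1⊕0⊕0⊕0⊕0⊕1⊕1⊕1⊕1 = 1
p2 = XOR of data positions {3,6,7,10,11,14,15,18,19,22,23,26,27,30,31} = 1⊕1⊕1⊕0⊕0⊕0⊕1⊕1⊕0⊕0⊕0⊕1⊕1⊕1⊕1 = 1
p4 = XOR of data positions {5,6,7,12,13,14,15,20,21,22,23,28,29,30,31} = 0⊕1⊕1⊕1⊕0⊕0⊕1⊕1⊕0⊕0⊕0⊕1⊕1⊕1⊕1 = 1
p8 = XOR of data positions {9,10,11,12,13,14,15,24,25,26,27,28,29,30,31} = 0⊕0⊕0⊕1⊕0⊕0⊕1⊕0⊕1⊕1⊕1⊕1⊕1⊕1⊕1 = 1
p16 = XOR of data positions {17,18,19,20,21,22,23,24,25,26,27,28,29,30,31} = 0⊕1⊕0⊕1⊕0⊕0⊕0⊕0⊕1⊕1⊕1⊕1⊕1⊕1⊕1 = 1
Codeword b1..b31 = 1111011100010011010100001111111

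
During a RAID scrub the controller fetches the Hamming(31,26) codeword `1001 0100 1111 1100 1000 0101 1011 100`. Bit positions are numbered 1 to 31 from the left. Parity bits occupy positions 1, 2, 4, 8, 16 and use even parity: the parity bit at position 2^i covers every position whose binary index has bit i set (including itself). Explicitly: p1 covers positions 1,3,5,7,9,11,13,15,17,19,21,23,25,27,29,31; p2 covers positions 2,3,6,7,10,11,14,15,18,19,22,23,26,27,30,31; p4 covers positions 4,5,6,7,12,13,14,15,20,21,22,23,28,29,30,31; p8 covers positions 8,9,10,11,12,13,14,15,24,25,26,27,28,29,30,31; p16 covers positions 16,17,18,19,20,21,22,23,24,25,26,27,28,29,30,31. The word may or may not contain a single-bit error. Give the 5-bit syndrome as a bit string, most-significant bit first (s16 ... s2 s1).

s1: b1⊕b3⊕b5⊕b7⊕b9⊕b11⊕b13⊕b15⊕b17⊕b19⊕b21⊕b23⊕b25⊕b27⊕b29⊕b31 = 1⊕0⊕0⊕0⊕1⊕1⊕1⊕0⊕1⊕0⊕0⊕0⊕1⊕1⊕1⊕0 = 0
s2: b2⊕b3⊕b6⊕b7⊕b10⊕b11⊕b14⊕b15⊕b18⊕b19⊕b22⊕b23⊕b26⊕b27⊕b30⊕b31 = 0⊕0⊕1⊕0⊕1⊕1⊕1⊕0⊕0⊕0⊕1⊕0⊕0⊕1⊕0⊕0 = 0
s4: b4⊕b5⊕b6⊕b7⊕b12⊕b13⊕b14⊕b15⊕b20⊕b21⊕b22⊕b23⊕b28⊕b29⊕b30⊕b31 = 1⊕0⊕1⊕0⊕1⊕1⊕1⊕0⊕0⊕0⊕1⊕0⊕1⊕1⊕0⊕0 = 0
s8: b8⊕b9⊕b10⊕b11⊕b12⊕b13⊕b14⊕b15⊕b24⊕b25⊕b26⊕b27⊕b28⊕b29⊕b30⊕b31 = 0⊕1⊕1⊕1⊕1⊕1⊕1⊕0⊕1⊕1⊕0⊕1⊕1⊕1⊕0⊕0 = 1
s16: b16⊕b17⊕b18⊕b19⊕b20⊕b21⊕b22⊕b23⊕b24⊕b25⊕b26⊕b27⊕b28⊕b29⊕b30⊕b31 = 0⊕1⊕0⊕0⊕0⊕0⊕1⊕0⊕1⊕1⊕0⊕1⊕1⊕1⊕0⊕0 = 1
Syndrome (s16...s1) = 11000 → position 24.

11000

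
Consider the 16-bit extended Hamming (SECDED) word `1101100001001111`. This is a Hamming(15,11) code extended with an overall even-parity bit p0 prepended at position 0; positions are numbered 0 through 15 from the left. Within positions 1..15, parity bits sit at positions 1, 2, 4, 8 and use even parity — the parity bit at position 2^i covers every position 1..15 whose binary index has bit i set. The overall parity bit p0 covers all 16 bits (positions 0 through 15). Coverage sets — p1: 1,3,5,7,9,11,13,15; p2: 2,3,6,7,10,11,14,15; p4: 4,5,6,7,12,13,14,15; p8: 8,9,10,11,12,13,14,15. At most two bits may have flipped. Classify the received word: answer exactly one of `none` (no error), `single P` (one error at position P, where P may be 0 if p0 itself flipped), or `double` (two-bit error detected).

single 15

s1: b1⊕b3⊕b5⊕b7⊕b9⊕b11⊕b13⊕b15 = 1⊕1⊕0⊕0⊕1⊕0⊕1⊕1 = 1
s2: b2⊕b3⊕b6⊕b7⊕b10⊕b11⊕b14⊕b15 = 0⊕1⊕0⊕0⊕0⊕0⊕1⊕1 = 1
s4: b4⊕b5⊕b6⊕b7⊕b12⊕b13⊕b14⊕b15 = 1⊕0⊕0⊕0⊕1⊕1⊕1⊕1 = 1
s8: b8⊕b9⊕b10⊕b11⊕b12⊕b13⊕b14⊕b15 = 0⊕1⊕0⊕0⊕1⊕1⊕1⊕1 = 1
Syndrome (s8...s1) = 1111 → position 15.
Overall parity (XOR of all 16 bits, including p0): 1⊕1⊕0⊕1⊕1⊕0⊕0⊕0⊕0⊕1⊕0⊕0⊕1⊕1⊕1⊕1 = 1
Overall=1, syndrome position=15 → single-bit error at position 15.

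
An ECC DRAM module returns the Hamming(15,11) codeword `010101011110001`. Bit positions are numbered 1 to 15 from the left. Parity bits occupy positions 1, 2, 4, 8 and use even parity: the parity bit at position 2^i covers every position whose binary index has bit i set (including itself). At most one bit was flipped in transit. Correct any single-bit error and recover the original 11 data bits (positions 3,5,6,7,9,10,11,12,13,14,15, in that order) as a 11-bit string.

00101110000

s1: b1⊕b3⊕b5⊕b7⊕b9⊕b11⊕b13⊕b15 = 0⊕0⊕0⊕0⊕1⊕1⊕0⊕1 = 1
s2: b2⊕b3⊕b6⊕b7⊕b10⊕b11⊕b14⊕b15 = 1⊕0⊕1⊕0⊕1⊕1⊕0⊕1 = 1
s4: b4⊕b5⊕b6⊕b7⊕b12⊕b13⊕b14⊕b15 = 1⊕0⊕1⊕0⊕0⊕0⊕0⊕1 = 1
s8: b8⊕b9⊕b10⊕b11⊕b12⊕b13⊕b14⊕b15 = 1⊕1⊕1⊕1⊕0⊕0⊕0⊕1 = 1
Syndrome (s8...s1) = 1111 → position 15.
Flip bit 15: corrected codeword = 010101011110000
Data bits at positions 3,5,6,7,9,10,11,12,13,14,15: 00101110000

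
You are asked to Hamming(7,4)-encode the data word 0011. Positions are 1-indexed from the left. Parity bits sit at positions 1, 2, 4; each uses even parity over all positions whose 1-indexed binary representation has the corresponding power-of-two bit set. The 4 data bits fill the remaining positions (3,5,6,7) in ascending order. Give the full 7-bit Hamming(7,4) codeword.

Place data bits at non-power-of-two positions: b3=0, b5=0, b6=1, b7=1.
p1 = XOR of data positions {3,5,7} = 0⊕0⊕1 = 1
p2 = XOR of data positions {3,6,7} = 0⊕1⊕1 = 0
p4 = XOR of data positions {5,6,7} = 0⊕1⊕1 = 0
Codeword b1..b7 = 1000011

1000011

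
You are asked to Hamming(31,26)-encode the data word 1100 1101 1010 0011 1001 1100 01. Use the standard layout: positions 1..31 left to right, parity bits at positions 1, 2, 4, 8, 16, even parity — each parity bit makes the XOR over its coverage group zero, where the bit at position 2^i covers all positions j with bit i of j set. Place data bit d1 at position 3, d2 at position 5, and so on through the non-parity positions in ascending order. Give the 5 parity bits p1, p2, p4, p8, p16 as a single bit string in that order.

Place data bits at non-power-of-two positions: b3=1, b5=1, b6=0, b7=0, b9=1, b10=1, b11=0, b12=1, b13=1, b14=0, b15=1, b17=0, b18=0, b19=0, b20=1, b21=1, b22=1, b23=0, b24=0, b25=1, b26=1, b27=1, b28=0, b29=0, b30=0, b31=1.
p1 = XOR of data positions {3,5,7,9,11,13,15,17,19,21,23,25,27,29,31} = 1⊕1⊕0⊕1⊕0⊕1⊕1⊕0⊕0⊕1⊕0⊕1⊕1⊕0⊕1 = 1
p2 = XOR of data positions {3,6,7,10,11,14,15,18,19,22,23,26,27,30,31} = 1⊕0⊕0⊕1⊕0⊕0⊕1⊕0⊕0⊕1⊕0⊕1⊕1⊕0⊕1 = 1
p4 = XOR of data positions {5,6,7,12,13,14,15,20,21,22,23,28,29,30,31} = 1⊕0⊕0⊕1⊕1⊕0⊕1⊕1⊕1⊕1⊕0⊕0⊕0⊕0⊕1 = 0
p8 = XOR of data positions {9,10,11,12,13,14,15,24,25,26,27,28,29,30,31} = 1⊕1⊕0⊕1⊕1⊕0⊕1⊕0⊕1⊕1⊕1⊕0⊕0⊕0⊕1 = 1
p16 = XOR of data positions {17,18,19,20,21,22,23,24,25,26,27,28,29,30,31} = 0⊕0⊕0⊕1⊕1⊕1⊕0⊕0⊕1⊕1⊕1⊕0⊕0⊕0⊕1 = 1
Parity bits p1,p2,p4,p8,p16 = 11011

11011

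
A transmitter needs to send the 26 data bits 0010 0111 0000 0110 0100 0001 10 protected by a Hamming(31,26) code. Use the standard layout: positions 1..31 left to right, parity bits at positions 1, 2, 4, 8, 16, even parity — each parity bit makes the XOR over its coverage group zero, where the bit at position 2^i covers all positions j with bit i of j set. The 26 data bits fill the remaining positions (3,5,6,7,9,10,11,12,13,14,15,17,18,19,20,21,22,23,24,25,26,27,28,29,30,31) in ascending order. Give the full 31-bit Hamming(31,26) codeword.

Place data bits at non-power-of-two positions: b3=0, b5=0, b6=1, b7=0, b9=0, b10=1, b11=1, b12=1, b13=0, b14=0, b15=0, b17=0, b18=0, b19=1, b20=1, b21=0, b22=0, b23=1, b24=0, b25=0, b26=0, b27=0, b28=0, b29=1, b30=1, b31=0.
p1 = XOR of data positions {3,5,7,9,11,13,15,17,19,21,23,25,27,29,31} = 0⊕0⊕0⊕0⊕1⊕0⊕0⊕0⊕1⊕0⊕1⊕0⊕0⊕1⊕0 = 0
p2 = XOR of data positions {3,6,7,10,11,14,15,18,19,22,23,26,27,30,31} = 0⊕1⊕0⊕1⊕1⊕0⊕0⊕0⊕1⊕0⊕1⊕0⊕0⊕1⊕0 = 0
p4 = XOR of data positions {5,6,7,12,13,14,15,20,21,22,23,28,29,30,31} = 0⊕1⊕0⊕1⊕0⊕0⊕0⊕1⊕0⊕0⊕1⊕0⊕1⊕1⊕0 = 0
p8 = XOR of data positions {9,10,11,12,13,14,15,24,25,26,27,28,29,30,31} = 0⊕1⊕1⊕1⊕0⊕0⊕0⊕0⊕0⊕0⊕0⊕0⊕1⊕1⊕0 = 1
p16 = XOR of data positions {17,18,19,20,21,22,23,24,25,26,27,28,29,30,31} = 0⊕0⊕1⊕1⊕0⊕0⊕1⊕0⊕0⊕0⊕0⊕0⊕1⊕1⊕0 = 1
Codeword b1..b31 = 0000010101110001001100100000110

0000010101110001001100100000110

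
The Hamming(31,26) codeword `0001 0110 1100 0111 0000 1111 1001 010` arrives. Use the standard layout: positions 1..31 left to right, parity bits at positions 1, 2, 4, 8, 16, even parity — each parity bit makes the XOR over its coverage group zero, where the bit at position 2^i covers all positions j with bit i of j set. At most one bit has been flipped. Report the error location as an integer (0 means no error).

0

s1: b1⊕b3⊕b5⊕b7⊕b9⊕b11⊕b13⊕b15⊕b17⊕b19⊕b21⊕b23⊕b25⊕b27⊕b29⊕b31 = 0⊕0⊕0⊕1⊕1⊕0⊕0⊕1⊕0⊕0⊕1⊕1⊕1⊕0⊕0⊕0 = 0
s2: b2⊕b3⊕b6⊕b7⊕b10⊕b11⊕b14⊕b15⊕b18⊕b19⊕b22⊕b23⊕b26⊕b27⊕b30⊕b31 = 0⊕0⊕1⊕1⊕1⊕0⊕1⊕1⊕0⊕0⊕1⊕1⊕0⊕0⊕1⊕0 = 0
s4: b4⊕b5⊕b6⊕b7⊕b12⊕b13⊕b14⊕b15⊕b20⊕b21⊕b22⊕b23⊕b28⊕b29⊕b30⊕b31 = 1⊕0⊕1⊕1⊕0⊕0⊕1⊕1⊕0⊕1⊕1⊕1⊕1⊕0⊕1⊕0 = 0
s8: b8⊕b9⊕b10⊕b11⊕b12⊕b13⊕b14⊕b15⊕b24⊕b25⊕b26⊕b27⊕b28⊕b29⊕b30⊕b31 = 0⊕1⊕1⊕0⊕0⊕0⊕1⊕1⊕1⊕1⊕0⊕0⊕1⊕0⊕1⊕0 = 0
s16: b16⊕b17⊕b18⊕b19⊕b20⊕b21⊕b22⊕b23⊕b24⊕b25⊕b26⊕b27⊕b28⊕b29⊕b30⊕b31 = 1⊕0⊕0⊕0⊕0⊕1⊕1⊕1⊕1⊕1⊕0⊕0⊕1⊕0⊕1⊕0 = 0
Syndrome (s16...s1) = 00000 → position 0 (no error).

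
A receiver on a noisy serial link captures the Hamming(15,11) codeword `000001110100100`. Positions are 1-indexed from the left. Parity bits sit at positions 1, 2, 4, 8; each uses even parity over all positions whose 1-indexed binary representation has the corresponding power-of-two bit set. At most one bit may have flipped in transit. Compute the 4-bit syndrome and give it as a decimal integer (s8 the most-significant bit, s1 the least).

s1: b1⊕b3⊕b5⊕b7⊕b9⊕b11⊕b13⊕b15 = 0⊕0⊕0⊕1⊕0⊕0⊕1⊕0 = 0
s2: b2⊕b3⊕b6⊕b7⊕b10⊕b11⊕b14⊕b15 = 0⊕0⊕1⊕1⊕1⊕0⊕0⊕0 = 1
s4: b4⊕b5⊕b6⊕b7⊕b12⊕b13⊕b14⊕b15 = 0⊕0⊕1⊕1⊕0⊕1⊕0⊕0 = 1
s8: b8⊕b9⊕b10⊕b11⊕b12⊕b13⊕b14⊕b15 = 1⊕0⊕1⊕0⊕0⊕1⊕0⊕0 = 1
Syndrome (s8...s1) = 1110 → position 14.

14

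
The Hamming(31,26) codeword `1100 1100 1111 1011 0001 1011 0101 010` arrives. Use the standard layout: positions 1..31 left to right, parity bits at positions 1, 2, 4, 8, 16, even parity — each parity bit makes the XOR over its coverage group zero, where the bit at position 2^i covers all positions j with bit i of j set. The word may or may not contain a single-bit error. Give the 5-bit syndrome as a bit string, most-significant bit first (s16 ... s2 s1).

00000

s1: b1⊕b3⊕b5⊕b7⊕b9⊕b11⊕b13⊕b15⊕b17⊕b19⊕b21⊕b23⊕b25⊕b27⊕b29⊕b31 = 1⊕0⊕1⊕0⊕1⊕1⊕1⊕1⊕0⊕0⊕1⊕1⊕0⊕0⊕0⊕0 = 0
s2: b2⊕b3⊕b6⊕b7⊕b10⊕b11⊕b14⊕b15⊕b18⊕b19⊕b22⊕b23⊕b26⊕b27⊕b30⊕b31 = 1⊕0⊕1⊕0⊕1⊕1⊕0⊕1⊕0⊕0⊕0⊕1⊕1⊕0⊕1⊕0 = 0
s4: b4⊕b5⊕b6⊕b7⊕b12⊕b13⊕b14⊕b15⊕b20⊕b21⊕b22⊕b23⊕b28⊕b29⊕b30⊕b31 = 0⊕1⊕1⊕0⊕1⊕1⊕0⊕1⊕1⊕1⊕0⊕1⊕1⊕0⊕1⊕0 = 0
s8: b8⊕b9⊕b10⊕b11⊕b12⊕b13⊕b14⊕b15⊕b24⊕b25⊕b26⊕b27⊕b28⊕b29⊕b30⊕b31 = 0⊕1⊕1⊕1⊕1⊕1⊕0⊕1⊕1⊕0⊕1⊕0⊕1⊕0⊕1⊕0 = 0
s16: b16⊕b17⊕b18⊕b19⊕b20⊕b21⊕b22⊕b23⊕b24⊕b25⊕b26⊕b27⊕b28⊕b29⊕b30⊕b31 = 1⊕0⊕0⊕0⊕1⊕1⊕0⊕1⊕1⊕0⊕1⊕0⊕1⊕0⊕1⊕0 = 0
Syndrome (s16...s1) = 00000 → position 0 (no error).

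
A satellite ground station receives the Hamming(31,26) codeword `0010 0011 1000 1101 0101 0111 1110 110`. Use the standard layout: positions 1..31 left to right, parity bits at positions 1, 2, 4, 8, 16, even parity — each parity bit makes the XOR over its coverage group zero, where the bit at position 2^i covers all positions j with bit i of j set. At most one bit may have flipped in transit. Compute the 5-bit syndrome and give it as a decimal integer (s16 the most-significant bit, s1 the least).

18

s1: b1⊕b3⊕b5⊕b7⊕b9⊕b11⊕b13⊕b15⊕b17⊕b19⊕b21⊕b23⊕b25⊕b27⊕b29⊕b31 = 0⊕1⊕0⊕1⊕1⊕0⊕1⊕0⊕0⊕0⊕0⊕1⊕1⊕1⊕1⊕0 = 0
s2: b2⊕b3⊕b6⊕b7⊕b10⊕b11⊕b14⊕b15⊕b18⊕b19⊕b22⊕b23⊕b26⊕b27⊕b30⊕b31 = 0⊕1⊕0⊕1⊕0⊕0⊕1⊕0⊕1⊕0⊕1⊕1⊕1⊕1⊕1⊕0 = 1
s4: b4⊕b5⊕b6⊕b7⊕b12⊕b13⊕b14⊕b15⊕b20⊕b21⊕b22⊕b23⊕b28⊕b29⊕b30⊕b31 = 0⊕0⊕0⊕1⊕0⊕1⊕1⊕0⊕1⊕0⊕1⊕1⊕0⊕1⊕1⊕0 = 0
s8: b8⊕b9⊕b10⊕b11⊕b12⊕b13⊕b14⊕b15⊕b24⊕b25⊕b26⊕b27⊕b28⊕b29⊕b30⊕b31 = 1⊕1⊕0⊕0⊕0⊕1⊕1⊕0⊕1⊕1⊕1⊕1⊕0⊕1⊕1⊕0 = 0
s16: b16⊕b17⊕b18⊕b19⊕b20⊕b21⊕b22⊕b23⊕b24⊕b25⊕b26⊕b27⊕b28⊕b29⊕b30⊕b31 = 1⊕0⊕1⊕0⊕1⊕0⊕1⊕1⊕1⊕1⊕1⊕1⊕0⊕1⊕1⊕0 = 1
Syndrome (s16...s1) = 10010 → position 18.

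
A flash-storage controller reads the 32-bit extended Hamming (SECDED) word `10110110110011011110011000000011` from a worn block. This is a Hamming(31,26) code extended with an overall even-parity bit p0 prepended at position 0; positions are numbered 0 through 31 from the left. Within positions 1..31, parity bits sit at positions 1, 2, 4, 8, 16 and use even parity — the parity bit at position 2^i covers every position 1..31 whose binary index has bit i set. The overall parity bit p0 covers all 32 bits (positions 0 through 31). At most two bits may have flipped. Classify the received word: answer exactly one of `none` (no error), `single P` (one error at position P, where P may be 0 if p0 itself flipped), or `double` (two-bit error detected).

single 28

s1: b1⊕b3⊕b5⊕b7⊕b9⊕b11⊕b13⊕b15⊕b17⊕b19⊕b21⊕b23⊕b25⊕b27⊕b29⊕b31 = 0⊕1⊕1⊕0⊕1⊕0⊕1⊕1⊕1⊕0⊕1⊕0⊕0⊕0⊕0⊕1 = 0
s2: b2⊕b3⊕b6⊕b7⊕b10⊕b11⊕b14⊕b15⊕b18⊕b19⊕b22⊕b23⊕b26⊕b27⊕b30⊕b31 = 1⊕1⊕1⊕0⊕0⊕0⊕0⊕1⊕1⊕0⊕1⊕0⊕0⊕0⊕1⊕1 = 0
s4: b4⊕b5⊕b6⊕b7⊕b12⊕b13⊕b14⊕b15⊕b20⊕b21⊕b22⊕b23⊕b28⊕b29⊕b30⊕b31 = 0⊕1⊕1⊕0⊕1⊕1⊕0⊕1⊕0⊕1⊕1⊕0⊕0⊕0⊕1⊕1 = 1
s8: b8⊕b9⊕b10⊕b11⊕b12⊕b13⊕b14⊕b15⊕b24⊕b25⊕b26⊕b27⊕b28⊕b29⊕b30⊕b31 = 1⊕1⊕0⊕0⊕1⊕1⊕0⊕1⊕0⊕0⊕0⊕0⊕0⊕0⊕1⊕1 = 1
s16: b16⊕b17⊕b18⊕b19⊕b20⊕b21⊕b22⊕b23⊕b24⊕b25⊕b26⊕b27⊕b28⊕b29⊕b30⊕b31 = 1⊕1⊕1⊕0⊕0⊕1⊕1⊕0⊕0⊕0⊕0⊕0⊕0⊕0⊕1⊕1 = 1
Syndrome (s16...s1) = 11100 → position 28.
Overall parity (XOR of all 32 bits, including p0): 1⊕0⊕1⊕1⊕0⊕1⊕1⊕0⊕1⊕1⊕0⊕0⊕1⊕1⊕0⊕1⊕1⊕1⊕1⊕0⊕0⊕1⊕1⊕0⊕0⊕0⊕0⊕0⊕0⊕0⊕1⊕1 = 1
Overall=1, syndrome position=28 → single-bit error at position 28.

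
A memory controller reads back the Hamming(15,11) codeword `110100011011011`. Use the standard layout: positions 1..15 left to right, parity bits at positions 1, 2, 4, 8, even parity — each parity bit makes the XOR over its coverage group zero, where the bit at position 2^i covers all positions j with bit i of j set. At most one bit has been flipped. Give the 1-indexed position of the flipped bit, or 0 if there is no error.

s1: b1⊕b3⊕b5⊕b7⊕b9⊕b11⊕b13⊕b15 = 1⊕0⊕0⊕0⊕1⊕1⊕0⊕1 = 0
s2: b2⊕b3⊕b6⊕b7⊕b10⊕b11⊕b14⊕b15 = 1⊕0⊕0⊕0⊕0⊕1⊕1⊕1 = 0
s4: b4⊕b5⊕b6⊕b7⊕b12⊕b13⊕b14⊕b15 = 1⊕0⊕0⊕0⊕1⊕0⊕1⊕1 = 0
s8: b8⊕b9⊕b10⊕b11⊕b12⊕b13⊕b14⊕b15 = 1⊕1⊕0⊕1⊕1⊕0⊕1⊕1 = 0
Syndrome (s8...s1) = 0000 → position 0 (no error).

0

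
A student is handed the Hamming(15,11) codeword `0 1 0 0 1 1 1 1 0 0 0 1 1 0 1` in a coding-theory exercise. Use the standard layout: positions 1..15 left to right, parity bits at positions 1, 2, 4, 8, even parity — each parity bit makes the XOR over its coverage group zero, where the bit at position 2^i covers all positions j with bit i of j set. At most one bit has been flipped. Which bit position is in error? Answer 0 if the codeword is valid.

0

s1: b1⊕b3⊕b5⊕b7⊕b9⊕b11⊕b13⊕b15 = 0⊕0⊕1⊕1⊕0⊕0⊕1⊕1 = 0
s2: b2⊕b3⊕b6⊕b7⊕b10⊕b11⊕b14⊕b15 = 1⊕0⊕1⊕1⊕0⊕0⊕0⊕1 = 0
s4: b4⊕b5⊕b6⊕b7⊕b12⊕b13⊕b14⊕b15 = 0⊕1⊕1⊕1⊕1⊕1⊕0⊕1 = 0
s8: b8⊕b9⊕b10⊕b11⊕b12⊕b13⊕b14⊕b15 = 1⊕0⊕0⊕0⊕1⊕1⊕0⊕1 = 0
Syndrome (s8...s1) = 0000 → position 0 (no error).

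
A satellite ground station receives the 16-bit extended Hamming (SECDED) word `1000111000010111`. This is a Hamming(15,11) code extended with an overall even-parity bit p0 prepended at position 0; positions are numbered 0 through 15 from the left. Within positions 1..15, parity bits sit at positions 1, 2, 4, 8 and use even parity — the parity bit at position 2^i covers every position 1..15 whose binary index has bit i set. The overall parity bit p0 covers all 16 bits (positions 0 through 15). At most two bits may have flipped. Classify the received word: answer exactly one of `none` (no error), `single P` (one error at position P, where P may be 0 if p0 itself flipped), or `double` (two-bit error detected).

s1: b1⊕b3⊕b5⊕b7⊕b9⊕b11⊕b13⊕b15 = 0⊕0⊕1⊕0⊕0⊕1⊕1⊕1 = 0
s2: b2⊕b3⊕b6⊕b7⊕b10⊕b11⊕b14⊕b15 = 0⊕0⊕1⊕0⊕0⊕1⊕1⊕1 = 0
s4: b4⊕b5⊕b6⊕b7⊕b12⊕b13⊕b14⊕b15 = 1⊕1⊕1⊕0⊕0⊕1⊕1⊕1 = 0
s8: b8⊕b9⊕b10⊕b11⊕b12⊕b13⊕b14⊕b15 = 0⊕0⊕0⊕1⊕0⊕1⊕1⊕1 = 0
Syndrome (s8...s1) = 0000 → position 0 (no error).
Overall parity (XOR of all 16 bits, including p0): 1⊕0⊕0⊕0⊕1⊕1⊕1⊕0⊕0⊕0⊕0⊕1⊕0⊕1⊕1⊕1 = 0
Overall=0, syndrome position=0 → no error.

none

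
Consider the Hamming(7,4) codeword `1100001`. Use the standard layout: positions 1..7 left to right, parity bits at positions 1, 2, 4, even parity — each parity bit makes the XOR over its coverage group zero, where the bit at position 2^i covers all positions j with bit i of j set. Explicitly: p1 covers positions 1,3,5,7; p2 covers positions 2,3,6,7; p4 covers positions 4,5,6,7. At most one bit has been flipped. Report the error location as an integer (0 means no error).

s1: b1⊕b3⊕b5⊕b7 = 1⊕0⊕0⊕1 = 0
s2: b2⊕b3⊕b6⊕b7 = 1⊕0⊕0⊕1 = 0
s4: b4⊕b5⊕b6⊕b7 = 0⊕0⊕0⊕1 = 1
Syndrome (s4...s1) = 100 → position 4.

4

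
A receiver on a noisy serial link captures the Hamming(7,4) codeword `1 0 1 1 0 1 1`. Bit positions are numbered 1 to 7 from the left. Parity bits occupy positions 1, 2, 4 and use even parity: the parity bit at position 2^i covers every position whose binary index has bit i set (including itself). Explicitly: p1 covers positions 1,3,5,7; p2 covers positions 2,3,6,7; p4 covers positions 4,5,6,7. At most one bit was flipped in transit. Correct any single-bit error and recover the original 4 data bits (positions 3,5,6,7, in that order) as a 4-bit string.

1010

s1: b1⊕b3⊕b5⊕b7 = 1⊕1⊕0⊕1 = 1
s2: b2⊕b3⊕b6⊕b7 = 0⊕1⊕1⊕1 = 1
s4: b4⊕b5⊕b6⊕b7 = 1⊕0⊕1⊕1 = 1
Syndrome (s4...s1) = 111 → position 7.
Flip bit 7: corrected codeword = 1011010
Data bits at positions 3,5,6,7: 1010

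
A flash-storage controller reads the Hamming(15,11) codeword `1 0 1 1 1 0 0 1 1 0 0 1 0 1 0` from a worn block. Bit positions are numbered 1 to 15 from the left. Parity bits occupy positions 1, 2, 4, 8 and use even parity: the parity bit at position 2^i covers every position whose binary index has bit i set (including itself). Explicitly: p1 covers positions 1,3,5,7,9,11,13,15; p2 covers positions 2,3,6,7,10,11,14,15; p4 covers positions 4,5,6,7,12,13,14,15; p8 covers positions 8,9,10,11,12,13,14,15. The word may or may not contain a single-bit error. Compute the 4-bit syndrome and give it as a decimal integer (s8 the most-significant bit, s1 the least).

s1: b1⊕b3⊕b5⊕b7⊕b9⊕b11⊕b13⊕b15 = 1⊕1⊕1⊕0⊕1⊕0⊕0⊕0 = 0
s2: b2⊕b3⊕b6⊕b7⊕b10⊕b11⊕b14⊕b15 = 0⊕1⊕0⊕0⊕0⊕0⊕1⊕0 = 0
s4: b4⊕b5⊕b6⊕b7⊕b12⊕b13⊕b14⊕b15 = 1⊕1⊕0⊕0⊕1⊕0⊕1⊕0 = 0
s8: b8⊕b9⊕b10⊕b11⊕b12⊕b13⊕b14⊕b15 = 1⊕1⊕0⊕0⊕1⊕0⊕1⊕0 = 0
Syndrome (s8...s1) = 0000 → position 0 (no error).

0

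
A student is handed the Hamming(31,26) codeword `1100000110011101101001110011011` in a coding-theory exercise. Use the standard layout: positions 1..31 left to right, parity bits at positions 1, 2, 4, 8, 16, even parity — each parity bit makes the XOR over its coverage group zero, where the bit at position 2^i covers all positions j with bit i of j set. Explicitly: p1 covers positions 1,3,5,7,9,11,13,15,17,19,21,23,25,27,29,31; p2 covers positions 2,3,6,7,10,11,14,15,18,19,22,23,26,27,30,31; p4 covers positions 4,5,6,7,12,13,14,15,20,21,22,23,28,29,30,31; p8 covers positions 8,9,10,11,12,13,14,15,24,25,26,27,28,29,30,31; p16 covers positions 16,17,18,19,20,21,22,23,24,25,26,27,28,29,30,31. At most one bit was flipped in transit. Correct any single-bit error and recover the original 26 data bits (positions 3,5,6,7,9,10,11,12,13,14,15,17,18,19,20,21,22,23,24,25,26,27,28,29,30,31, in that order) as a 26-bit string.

s1: b1⊕b3⊕b5⊕b7⊕b9⊕b11⊕b13⊕b15⊕b17⊕b19⊕b21⊕b23⊕b25⊕b27⊕b29⊕b31 = 1⊕0⊕0⊕0⊕1⊕0⊕1⊕0⊕1⊕1⊕0⊕1⊕0⊕1⊕0⊕1 = 0
s2: b2⊕b3⊕b6⊕b7⊕b10⊕b11⊕b14⊕b15⊕b18⊕b19⊕b22⊕b23⊕b26⊕b27⊕b30⊕b31 = 1⊕0⊕0⊕0⊕0⊕0⊕1⊕0⊕0⊕1⊕1⊕1⊕0⊕1⊕1⊕1 = 0
s4: b4⊕b5⊕b6⊕b7⊕b12⊕b13⊕b14⊕b15⊕b20⊕b21⊕b22⊕b23⊕b28⊕b29⊕b30⊕b31 = 0⊕0⊕0⊕0⊕1⊕1⊕1⊕0⊕0⊕0⊕1⊕1⊕1⊕0⊕1⊕1 = 0
s8: b8⊕b9⊕b10⊕b11⊕b12⊕b13⊕b14⊕b15⊕b24⊕b25⊕b26⊕b27⊕b28⊕b29⊕b30⊕b31 = 1⊕1⊕0⊕0⊕1⊕1⊕1⊕0⊕1⊕0⊕0⊕1⊕1⊕0⊕1⊕1 = 0
s16: b16⊕b17⊕b18⊕b19⊕b20⊕b21⊕b22⊕b23⊕b24⊕b25⊕b26⊕b27⊕b28⊕b29⊕b30⊕b31 = 1⊕1⊕0⊕1⊕0⊕0⊕1⊕1⊕1⊕0⊕0⊕1⊕1⊕0⊕1⊕1 = 0
Syndrome (s16...s1) = 00000 → position 0 (no error).
No correction needed.
Data bits at positions 3,5,6,7,9,10,11,12,13,14,15,17,18,19,20,21,22,23,24,25,26,27,28,29,30,31: 00001001110101001110011011

00001001110101001110011011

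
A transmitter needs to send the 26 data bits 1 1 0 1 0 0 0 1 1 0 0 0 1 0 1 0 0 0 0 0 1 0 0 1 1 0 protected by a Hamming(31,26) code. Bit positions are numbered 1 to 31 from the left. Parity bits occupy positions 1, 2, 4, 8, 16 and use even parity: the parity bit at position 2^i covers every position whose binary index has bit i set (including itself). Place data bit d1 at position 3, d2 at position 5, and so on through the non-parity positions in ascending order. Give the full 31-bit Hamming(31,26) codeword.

Place data bits at non-power-of-two positions: b3=1, b5=1, b6=0, b7=1, b9=0, b10=0, b11=0, b12=1, b13=1, b14=0, b15=0, b17=0, b18=1, b19=0, b20=1, b21=0, b22=0, b23=0, b24=0, b25=0, b26=1, b27=0, b28=0, b29=1, b30=1, b31=0.
p1 = XOR of data positions {3,5,7,9,11,13,15,17,19,21,23,25,27,29,31} = 1⊕1⊕1⊕0⊕0⊕1⊕0⊕0⊕0⊕0⊕0⊕0⊕0⊕1⊕0 = 1
p2 = XOR of data positions {3,6,7,10,11,14,15,18,19,22,23,26,27,30,31} = 1⊕0⊕1⊕0⊕0⊕0⊕0⊕1⊕0⊕0⊕0⊕1⊕0⊕1⊕0 = 1
p4 = XOR of data positions {5,6,7,12,13,14,15,20,21,22,23,28,29,30,31} = 1⊕0⊕1⊕1⊕1⊕0⊕0⊕1⊕0⊕0⊕0⊕0⊕1⊕1⊕0 = 1
p8 = XOR of data positions {9,10,11,12,13,14,15,24,25,26,27,28,29,30,31} = 0⊕0⊕0⊕1⊕1⊕0⊕0⊕0⊕0⊕1⊕0⊕0⊕1⊕1⊕0 = 1
p16 = XOR of data positions {17,18,19,20,21,22,23,24,25,26,27,28,29,30,31} = 0⊕1⊕0⊕1⊕0⊕0⊕0⊕0⊕0⊕1⊕0⊕0⊕1⊕1⊕0 = 1
Codeword b1..b31 = 1111101100011001010100000100110

1111101100011001010100000100110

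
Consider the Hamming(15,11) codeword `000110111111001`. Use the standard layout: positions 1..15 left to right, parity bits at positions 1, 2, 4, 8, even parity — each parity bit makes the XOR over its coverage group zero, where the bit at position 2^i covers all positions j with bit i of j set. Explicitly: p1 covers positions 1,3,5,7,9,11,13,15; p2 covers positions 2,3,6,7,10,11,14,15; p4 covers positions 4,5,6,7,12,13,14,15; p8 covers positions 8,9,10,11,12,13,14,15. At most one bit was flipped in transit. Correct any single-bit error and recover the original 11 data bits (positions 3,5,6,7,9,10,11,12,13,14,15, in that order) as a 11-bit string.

00011111001

s1: b1⊕b3⊕b5⊕b7⊕b9⊕b11⊕b13⊕b15 = 0⊕0⊕1⊕1⊕1⊕1⊕0⊕1 = 1
s2: b2⊕b3⊕b6⊕b7⊕b10⊕b11⊕b14⊕b15 = 0⊕0⊕0⊕1⊕1⊕1⊕0⊕1 = 0
s4: b4⊕b5⊕b6⊕b7⊕b12⊕b13⊕b14⊕b15 = 1⊕1⊕0⊕1⊕1⊕0⊕0⊕1 = 1
s8: b8⊕b9⊕b10⊕b11⊕b12⊕b13⊕b14⊕b15 = 1⊕1⊕1⊕1⊕1⊕0⊕0⊕1 = 0
Syndrome (s8...s1) = 0101 → position 5.
Flip bit 5: corrected codeword = 000100111111001
Data bits at positions 3,5,6,7,9,10,11,12,13,14,15: 00011111001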